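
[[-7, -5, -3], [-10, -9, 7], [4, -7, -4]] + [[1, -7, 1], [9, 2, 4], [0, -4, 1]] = [[-6, -12, -2], [-1, -7, 11], [4, -11, -3]]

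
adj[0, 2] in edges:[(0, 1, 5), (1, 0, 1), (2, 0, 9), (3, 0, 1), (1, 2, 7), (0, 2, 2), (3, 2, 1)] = 2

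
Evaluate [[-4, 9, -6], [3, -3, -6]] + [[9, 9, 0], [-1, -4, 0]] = [[5, 18, -6], [2, -7, -6]]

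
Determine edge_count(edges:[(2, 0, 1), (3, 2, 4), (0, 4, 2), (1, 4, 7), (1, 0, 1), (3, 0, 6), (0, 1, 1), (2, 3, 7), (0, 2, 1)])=9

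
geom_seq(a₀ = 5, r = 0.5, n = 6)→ [5.0, 2.5, 1.25, 0.625, 0.3125, 0.15625]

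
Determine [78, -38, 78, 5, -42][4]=-42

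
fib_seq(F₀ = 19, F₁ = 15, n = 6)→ F_2 = F_1 + F_0 = 34
F_3 = F_2 + F_1 = 49
F_4 = F_3 + F_2 = 83
...
= [19, 15, 34, 49, 83, 132]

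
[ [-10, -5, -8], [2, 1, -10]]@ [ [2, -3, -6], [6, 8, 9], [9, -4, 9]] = C[0][0] = (-10)*(2) + (-5)*(6) + (-8)*(9) = -122
C[0][1] = (-10)*(-3) + (-5)*(8) + (-8)*(-4) = 22
C[0][2] = (-10)*(-6) + (-5)*(9) + (-8)*(9) = -57
C[1][0] = (2)*(2) + (1)*(6) + (-10)*(9) = -80
C[1][1] = (2)*(-3) + (1)*(8) + (-10)*(-4) = 42
C[1][2] = (2)*(-6) + (1)*(9) + (-10)*(9) = -93
= [[-122, 22, -57], [-80, 42, -93]]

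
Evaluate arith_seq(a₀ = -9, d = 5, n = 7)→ [-9, -4, 1, 6, 11, 16, 21]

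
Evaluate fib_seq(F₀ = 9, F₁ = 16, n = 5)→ [9, 16, 25, 41, 66]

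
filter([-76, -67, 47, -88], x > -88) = keep x where x > -88: -76✓, -67✓, 47✓, -88✗
= [-76, -67, 47]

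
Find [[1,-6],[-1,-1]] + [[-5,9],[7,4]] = [[-4, 3], [6, 3]]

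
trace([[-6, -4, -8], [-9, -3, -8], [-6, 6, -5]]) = diagonal: (-6) + (-3) + (-5)
= -14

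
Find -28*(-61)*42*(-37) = -2654232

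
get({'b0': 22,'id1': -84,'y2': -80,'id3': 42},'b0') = 22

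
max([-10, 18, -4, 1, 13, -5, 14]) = 18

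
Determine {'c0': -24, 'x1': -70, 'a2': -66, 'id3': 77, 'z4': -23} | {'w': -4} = {'c0': -24, 'x1': -70, 'a2': -66, 'id3': 77, 'z4': -23, 'w': -4}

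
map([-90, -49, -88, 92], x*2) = -90*2=-180, -49*2=-98, -88*2=-176, 92*2=184
= [-180, -98, -176, 184]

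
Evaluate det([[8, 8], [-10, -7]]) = (8)*(-7) - (8)*(-10)
= 24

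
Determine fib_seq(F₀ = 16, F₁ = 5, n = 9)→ F_2 = F_1 + F_0 = 21
F_3 = F_2 + F_1 = 26
F_4 = F_3 + F_2 = 47
...
= [16, 5, 21, 26, 47, 73, 120, 193, 313]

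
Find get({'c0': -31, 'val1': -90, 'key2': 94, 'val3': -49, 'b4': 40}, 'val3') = -49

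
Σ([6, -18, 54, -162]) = 6 + -18 + 54 + -162
= -120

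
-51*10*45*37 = -849150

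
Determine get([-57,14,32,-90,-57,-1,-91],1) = 14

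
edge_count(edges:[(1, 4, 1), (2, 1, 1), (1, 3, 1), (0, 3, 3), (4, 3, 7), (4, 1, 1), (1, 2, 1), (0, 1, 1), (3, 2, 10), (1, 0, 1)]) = 10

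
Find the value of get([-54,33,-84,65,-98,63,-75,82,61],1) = 33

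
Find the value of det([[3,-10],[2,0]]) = 20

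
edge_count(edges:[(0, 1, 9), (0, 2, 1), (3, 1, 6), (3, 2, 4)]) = 4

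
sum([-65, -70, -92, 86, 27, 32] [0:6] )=-82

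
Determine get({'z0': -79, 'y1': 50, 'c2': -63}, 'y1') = 50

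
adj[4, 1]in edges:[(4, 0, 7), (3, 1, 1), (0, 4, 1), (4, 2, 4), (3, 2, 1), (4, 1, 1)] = 1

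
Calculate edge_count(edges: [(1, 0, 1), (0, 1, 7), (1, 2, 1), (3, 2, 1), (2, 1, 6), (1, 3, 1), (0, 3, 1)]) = 7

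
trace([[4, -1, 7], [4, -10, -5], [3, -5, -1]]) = -7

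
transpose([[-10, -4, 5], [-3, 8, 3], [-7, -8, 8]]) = [[-10, -3, -7], [-4, 8, -8], [5, 3, 8]]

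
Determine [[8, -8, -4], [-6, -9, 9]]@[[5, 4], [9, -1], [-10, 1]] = [[8, 36], [-201, -6]]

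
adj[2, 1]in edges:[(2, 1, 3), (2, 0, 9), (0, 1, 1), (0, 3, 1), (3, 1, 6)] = 3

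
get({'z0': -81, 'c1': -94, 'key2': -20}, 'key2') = -20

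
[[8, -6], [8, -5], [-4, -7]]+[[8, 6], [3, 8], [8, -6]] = [[16, 0], [11, 3], [4, -13]]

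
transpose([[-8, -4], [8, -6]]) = [[-8, 8], [-4, -6]]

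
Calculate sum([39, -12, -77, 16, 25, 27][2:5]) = slice → [-77, 16, 25]
(-77) + 16 + 25
= -36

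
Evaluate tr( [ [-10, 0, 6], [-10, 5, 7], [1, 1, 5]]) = diagonal: (-10) + 5 + 5
= 0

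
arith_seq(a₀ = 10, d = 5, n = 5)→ a_0 = 10 + 0*5 = 10
a_1 = 10 + 1*5 = 15
a_2 = 10 + 2*5 = 20
...
= [10, 15, 20, 25, 30]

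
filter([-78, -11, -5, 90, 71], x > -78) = keep x where x > -78: -78✗, -11✓, -5✓, 90✓, 71✓
= [-11, -5, 90, 71]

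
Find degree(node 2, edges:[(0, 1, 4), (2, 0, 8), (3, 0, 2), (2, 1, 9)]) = 2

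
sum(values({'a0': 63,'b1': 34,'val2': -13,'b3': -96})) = 63 + 34 + (-13) + (-96)
= -12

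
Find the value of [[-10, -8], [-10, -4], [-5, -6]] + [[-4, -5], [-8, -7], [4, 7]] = [[-14, -13], [-18, -11], [-1, 1]]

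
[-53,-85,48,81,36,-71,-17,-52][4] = 36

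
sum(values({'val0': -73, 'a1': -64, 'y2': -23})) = -160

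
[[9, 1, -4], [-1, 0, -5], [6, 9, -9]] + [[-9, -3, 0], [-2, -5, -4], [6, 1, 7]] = [[0, -2, -4], [-3, -5, -9], [12, 10, -2]]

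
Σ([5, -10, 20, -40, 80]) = 5 + -10 + 20 + -40 + 80
= 55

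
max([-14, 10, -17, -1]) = 10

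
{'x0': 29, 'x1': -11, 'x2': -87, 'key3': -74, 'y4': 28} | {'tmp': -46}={'x0': 29, 'x1': -11, 'x2': -87, 'key3': -74, 'y4': 28, 'tmp': -46}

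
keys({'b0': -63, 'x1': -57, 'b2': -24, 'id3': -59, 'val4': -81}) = ['b0', 'x1', 'b2', 'id3', 'val4']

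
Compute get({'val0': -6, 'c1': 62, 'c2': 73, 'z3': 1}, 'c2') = 73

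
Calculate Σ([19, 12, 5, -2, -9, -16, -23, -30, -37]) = 19 + 12 + 5 + (-2) + (-9) + (-16) + (-23) + (-30) + (-37)
= -81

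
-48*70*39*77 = -10090080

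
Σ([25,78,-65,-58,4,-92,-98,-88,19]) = 25 + 78 + (-65) + (-58) + 4 + (-92) + (-98) + (-88) + 19
= -275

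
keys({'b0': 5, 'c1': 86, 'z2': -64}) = ['b0', 'c1', 'z2']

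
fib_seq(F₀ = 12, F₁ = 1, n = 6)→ [12, 1, 13, 14, 27, 41]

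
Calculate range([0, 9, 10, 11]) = 11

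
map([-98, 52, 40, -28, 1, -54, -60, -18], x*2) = [-196, 104, 80, -56, 2, -108, -120, -36]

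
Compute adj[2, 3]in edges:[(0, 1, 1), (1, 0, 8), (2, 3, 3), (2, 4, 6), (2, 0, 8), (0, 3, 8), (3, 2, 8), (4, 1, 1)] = 3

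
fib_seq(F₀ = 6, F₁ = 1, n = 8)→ [6, 1, 7, 8, 15, 23, 38, 61]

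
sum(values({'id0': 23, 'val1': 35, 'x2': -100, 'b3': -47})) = 23 + 35 + (-100) + (-47)
= -89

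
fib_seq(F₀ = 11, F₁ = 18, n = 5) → [11, 18, 29, 47, 76]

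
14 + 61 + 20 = 95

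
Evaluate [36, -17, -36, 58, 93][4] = 93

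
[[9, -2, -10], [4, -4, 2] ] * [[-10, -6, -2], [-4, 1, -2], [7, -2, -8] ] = C[0][0] = (9)*(-10) + (-2)*(-4) + (-10)*(7) = -152
C[0][1] = (9)*(-6) + (-2)*(1) + (-10)*(-2) = -36
C[0][2] = (9)*(-2) + (-2)*(-2) + (-10)*(-8) = 66
C[1][0] = (4)*(-10) + (-4)*(-4) + (2)*(7) = -10
C[1][1] = (4)*(-6) + (-4)*(1) + (2)*(-2) = -32
C[1][2] = (4)*(-2) + (-4)*(-2) + (2)*(-8) = -16
= [[-152, -36, 66], [-10, -32, -16]]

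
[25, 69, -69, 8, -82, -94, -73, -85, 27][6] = -73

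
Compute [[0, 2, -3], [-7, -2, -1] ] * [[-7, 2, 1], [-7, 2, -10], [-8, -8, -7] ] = [[10, 28, 1], [71, -10, 20]]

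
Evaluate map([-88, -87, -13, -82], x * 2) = [-176, -174, -26, -164]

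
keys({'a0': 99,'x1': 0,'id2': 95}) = ['a0', 'x1', 'id2']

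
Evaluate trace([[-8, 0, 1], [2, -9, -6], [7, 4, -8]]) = diagonal: (-8) + (-9) + (-8)
= -25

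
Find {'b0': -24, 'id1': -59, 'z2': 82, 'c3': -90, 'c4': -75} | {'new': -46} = {'b0': -24, 'id1': -59, 'z2': 82, 'c3': -90, 'c4': -75, 'new': -46}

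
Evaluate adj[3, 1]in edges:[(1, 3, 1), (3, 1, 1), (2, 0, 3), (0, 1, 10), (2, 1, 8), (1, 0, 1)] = 1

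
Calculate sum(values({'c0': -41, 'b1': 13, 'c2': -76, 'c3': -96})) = (-41) + 13 + (-76) + (-96)
= -200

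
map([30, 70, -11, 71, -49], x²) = [900, 4900, 121, 5041, 2401]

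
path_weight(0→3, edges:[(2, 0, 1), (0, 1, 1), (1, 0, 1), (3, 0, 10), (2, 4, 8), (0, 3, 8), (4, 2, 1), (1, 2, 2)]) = w(0→3)=8
= 8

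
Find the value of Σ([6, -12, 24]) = 6 + -12 + 24
= 18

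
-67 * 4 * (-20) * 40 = 214400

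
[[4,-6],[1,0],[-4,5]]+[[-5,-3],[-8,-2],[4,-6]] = [[-1, -9], [-7, -2], [0, -1]]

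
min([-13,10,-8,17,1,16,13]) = -13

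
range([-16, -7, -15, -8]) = 9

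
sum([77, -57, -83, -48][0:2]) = slice → [77, -57]
77 + (-57)
= 20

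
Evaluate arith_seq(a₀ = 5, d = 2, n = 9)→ [5, 7, 9, 11, 13, 15, 17, 19, 21]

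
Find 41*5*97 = 19885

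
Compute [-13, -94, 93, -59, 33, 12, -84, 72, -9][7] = 72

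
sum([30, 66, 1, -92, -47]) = -42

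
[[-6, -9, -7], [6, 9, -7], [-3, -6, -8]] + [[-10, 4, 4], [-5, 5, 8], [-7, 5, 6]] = [[-16, -5, -3], [1, 14, 1], [-10, -1, -2]]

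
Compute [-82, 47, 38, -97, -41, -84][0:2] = [-82, 47]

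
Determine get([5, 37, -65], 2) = -65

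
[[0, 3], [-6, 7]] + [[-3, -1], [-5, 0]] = [[-3, 2], [-11, 7]]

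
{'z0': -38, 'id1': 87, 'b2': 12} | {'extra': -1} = {'z0': -38, 'id1': 87, 'b2': 12, 'extra': -1}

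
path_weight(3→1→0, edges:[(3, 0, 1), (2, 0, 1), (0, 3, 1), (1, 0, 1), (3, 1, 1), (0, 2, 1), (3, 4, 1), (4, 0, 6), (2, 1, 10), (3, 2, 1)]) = 2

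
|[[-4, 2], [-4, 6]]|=-16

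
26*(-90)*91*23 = -4897620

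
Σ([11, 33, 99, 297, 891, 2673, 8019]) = 11 + 33 + 99 + 297 + 891 + 2673 + 8019
= 12023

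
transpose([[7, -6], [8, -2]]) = [[7, 8], [-6, -2]]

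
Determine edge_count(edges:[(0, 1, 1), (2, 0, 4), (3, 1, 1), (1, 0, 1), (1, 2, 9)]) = 5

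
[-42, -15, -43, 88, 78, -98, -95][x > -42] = [-15, 88, 78]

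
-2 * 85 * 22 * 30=-112200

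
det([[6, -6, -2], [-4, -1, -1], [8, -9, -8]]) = 146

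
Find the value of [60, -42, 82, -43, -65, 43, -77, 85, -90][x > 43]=[60, 82, 85]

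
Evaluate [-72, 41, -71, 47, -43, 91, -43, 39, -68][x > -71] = keep x where x > -71: -72✗, 41✓, -71✗, 47✓, -43✓, 91✓, -43✓, 39✓, -68✓
= [41, 47, -43, 91, -43, 39, -68]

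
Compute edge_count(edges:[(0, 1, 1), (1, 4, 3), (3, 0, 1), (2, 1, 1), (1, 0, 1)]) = 5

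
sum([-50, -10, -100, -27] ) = (-50) + (-10) + (-100) + (-27)
= -187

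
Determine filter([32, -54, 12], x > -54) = [32, 12]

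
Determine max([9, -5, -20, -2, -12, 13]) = 13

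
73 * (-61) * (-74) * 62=20430364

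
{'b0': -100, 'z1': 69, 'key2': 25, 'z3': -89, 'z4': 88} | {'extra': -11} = {'b0': -100, 'z1': 69, 'key2': 25, 'z3': -89, 'z4': 88, 'extra': -11}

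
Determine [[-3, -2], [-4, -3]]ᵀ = [[-3, -4], [-2, -3]]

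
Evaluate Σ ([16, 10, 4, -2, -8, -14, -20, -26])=-40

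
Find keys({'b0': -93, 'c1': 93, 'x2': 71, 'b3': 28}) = ['b0', 'c1', 'x2', 'b3']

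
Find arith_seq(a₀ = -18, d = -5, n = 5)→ a_0 = -18 + 0*-5 = -18
a_1 = -18 + 1*-5 = -23
a_2 = -18 + 2*-5 = -28
...
= [-18, -23, -28, -33, -38]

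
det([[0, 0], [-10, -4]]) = 0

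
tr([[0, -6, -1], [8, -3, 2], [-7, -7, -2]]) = -5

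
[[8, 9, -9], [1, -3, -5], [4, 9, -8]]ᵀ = [[8, 1, 4], [9, -3, 9], [-9, -5, -8]]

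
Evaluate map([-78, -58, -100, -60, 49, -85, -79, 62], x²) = [6084, 3364, 10000, 3600, 2401, 7225, 6241, 3844]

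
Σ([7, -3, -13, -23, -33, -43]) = 7 + (-3) + (-13) + (-23) + (-33) + (-43)
= -108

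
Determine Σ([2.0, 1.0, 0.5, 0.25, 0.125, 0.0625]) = 3.9375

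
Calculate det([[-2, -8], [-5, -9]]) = (-2)*(-9) - (-8)*(-5)
= -22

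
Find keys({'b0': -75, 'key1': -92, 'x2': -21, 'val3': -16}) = ['b0', 'key1', 'x2', 'val3']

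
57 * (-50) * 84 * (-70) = 16758000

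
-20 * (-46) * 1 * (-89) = -81880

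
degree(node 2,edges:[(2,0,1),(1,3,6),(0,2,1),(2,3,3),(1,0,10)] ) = 3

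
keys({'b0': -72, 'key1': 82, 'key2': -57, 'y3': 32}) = ['b0', 'key1', 'key2', 'y3']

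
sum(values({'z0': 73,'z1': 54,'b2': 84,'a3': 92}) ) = 303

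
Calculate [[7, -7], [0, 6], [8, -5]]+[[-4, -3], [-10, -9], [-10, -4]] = [[3, -10], [-10, -3], [-2, -9]]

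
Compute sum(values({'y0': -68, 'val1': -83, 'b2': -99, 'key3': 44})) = (-68) + (-83) + (-99) + 44
= -206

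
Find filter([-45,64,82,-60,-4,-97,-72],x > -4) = [64, 82]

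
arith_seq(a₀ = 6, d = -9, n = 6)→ [6, -3, -12, -21, -30, -39]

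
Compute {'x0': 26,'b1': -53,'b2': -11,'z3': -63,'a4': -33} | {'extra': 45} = {'x0': 26, 'b1': -53, 'b2': -11, 'z3': -63, 'a4': -33, 'extra': 45}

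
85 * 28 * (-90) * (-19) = 4069800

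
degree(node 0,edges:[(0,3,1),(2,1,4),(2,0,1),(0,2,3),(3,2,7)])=3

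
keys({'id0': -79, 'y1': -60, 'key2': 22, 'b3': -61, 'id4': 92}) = ['id0', 'y1', 'key2', 'b3', 'id4']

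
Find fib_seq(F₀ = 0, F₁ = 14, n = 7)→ F_2 = F_1 + F_0 = 14
F_3 = F_2 + F_1 = 28
F_4 = F_3 + F_2 = 42
...
= [0, 14, 14, 28, 42, 70, 112]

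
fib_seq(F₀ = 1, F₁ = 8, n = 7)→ F_2 = F_1 + F_0 = 9
F_3 = F_2 + F_1 = 17
F_4 = F_3 + F_2 = 26
...
= [1, 8, 9, 17, 26, 43, 69]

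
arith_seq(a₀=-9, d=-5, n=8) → [-9, -14, -19, -24, -29, -34, -39, -44]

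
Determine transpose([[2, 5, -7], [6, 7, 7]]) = [[2, 6], [5, 7], [-7, 7]]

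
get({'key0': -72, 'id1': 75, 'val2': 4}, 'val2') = 4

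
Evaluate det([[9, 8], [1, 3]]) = (9)*(3) - (8)*(1)
= 19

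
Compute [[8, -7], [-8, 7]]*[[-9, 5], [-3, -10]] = [[-51, 110], [51, -110]]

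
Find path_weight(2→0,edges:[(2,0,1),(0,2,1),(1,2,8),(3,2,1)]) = w(2→0)=1
= 1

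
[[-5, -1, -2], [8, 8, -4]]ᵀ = [[-5, 8], [-1, 8], [-2, -4]]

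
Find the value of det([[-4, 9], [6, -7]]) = -26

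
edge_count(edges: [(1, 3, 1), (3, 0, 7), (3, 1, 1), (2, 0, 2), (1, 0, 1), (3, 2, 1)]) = 6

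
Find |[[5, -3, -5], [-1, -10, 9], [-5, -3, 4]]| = (1)*(5)*det([[-10, 9], [-3, 4]]) + (-1)*(-3)*det([[-1, 9], [-5, 4]]) + (1)*(-5)*det([[-1, -10], [-5, -3]])
= -65 + 123 + 235
= 293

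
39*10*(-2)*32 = -24960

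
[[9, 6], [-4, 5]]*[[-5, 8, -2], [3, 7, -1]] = C[0][0] = (9)*(-5) + (6)*(3) = -27
C[0][1] = (9)*(8) + (6)*(7) = 114
C[0][2] = (9)*(-2) + (6)*(-1) = -24
C[1][0] = (-4)*(-5) + (5)*(3) = 35
C[1][1] = (-4)*(8) + (5)*(7) = 3
C[1][2] = (-4)*(-2) + (5)*(-1) = 3
= [[-27, 114, -24], [35, 3, 3]]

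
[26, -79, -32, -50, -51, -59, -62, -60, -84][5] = -59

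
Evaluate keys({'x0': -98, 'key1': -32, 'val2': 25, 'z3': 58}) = ['x0', 'key1', 'val2', 'z3']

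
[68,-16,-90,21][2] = -90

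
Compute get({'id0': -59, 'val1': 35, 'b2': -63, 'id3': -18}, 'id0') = -59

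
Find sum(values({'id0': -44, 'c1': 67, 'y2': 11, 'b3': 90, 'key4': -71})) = (-44) + 67 + 11 + 90 + (-71)
= 53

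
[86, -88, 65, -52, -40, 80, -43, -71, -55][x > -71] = [86, 65, -52, -40, 80, -43, -55]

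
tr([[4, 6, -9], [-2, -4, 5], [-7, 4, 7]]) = diagonal: 4 + (-4) + 7
= 7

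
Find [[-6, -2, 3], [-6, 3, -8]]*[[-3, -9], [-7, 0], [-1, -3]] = C[0][0] = (-6)*(-3) + (-2)*(-7) + (3)*(-1) = 29
C[0][1] = (-6)*(-9) + (-2)*(0) + (3)*(-3) = 45
C[1][0] = (-6)*(-3) + (3)*(-7) + (-8)*(-1) = 5
C[1][1] = (-6)*(-9) + (3)*(0) + (-8)*(-3) = 78
= [[29, 45], [5, 78]]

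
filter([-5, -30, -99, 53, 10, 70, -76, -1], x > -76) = keep x where x > -76: -5✓, -30✓, -99✗, 53✓, 10✓, 70✓, -76✗, -1✓
= [-5, -30, 53, 10, 70, -1]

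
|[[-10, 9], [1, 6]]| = (-10)*(6) - (9)*(1)
= -69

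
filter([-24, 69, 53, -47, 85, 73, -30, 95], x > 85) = [95]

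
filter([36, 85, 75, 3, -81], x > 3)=[36, 85, 75]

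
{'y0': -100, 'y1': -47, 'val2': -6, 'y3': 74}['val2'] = -6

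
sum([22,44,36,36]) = 138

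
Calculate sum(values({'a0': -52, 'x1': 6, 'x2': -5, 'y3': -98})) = (-52) + 6 + (-5) + (-98)
= -149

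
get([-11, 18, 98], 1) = 18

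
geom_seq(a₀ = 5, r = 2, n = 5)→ [5, 10, 20, 40, 80]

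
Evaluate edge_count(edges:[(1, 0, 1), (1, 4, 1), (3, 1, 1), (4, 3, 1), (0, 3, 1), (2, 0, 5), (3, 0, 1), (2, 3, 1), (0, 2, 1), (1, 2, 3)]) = 10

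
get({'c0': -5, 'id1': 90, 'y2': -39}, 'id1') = 90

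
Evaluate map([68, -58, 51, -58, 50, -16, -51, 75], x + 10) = 68+10=78, -58+10=-48, 51+10=61, -58+10=-48, 50+10=60, -16+10=-6, -51+10=-41, 75+10=85
= [78, -48, 61, -48, 60, -6, -41, 85]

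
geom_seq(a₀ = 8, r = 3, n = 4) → a_0 = 8*3^0 = 8
a_1 = 8*3^1 = 24
a_2 = 8*3^2 = 72
...
= [8, 24, 72, 216]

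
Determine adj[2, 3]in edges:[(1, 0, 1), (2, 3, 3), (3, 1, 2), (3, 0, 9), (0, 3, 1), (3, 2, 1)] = 3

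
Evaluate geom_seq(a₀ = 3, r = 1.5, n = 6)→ a_0 = 3*1.5^0 = 3.0
a_1 = 3*1.5^1 = 4.5
a_2 = 3*1.5^2 = 6.75
...
= [3.0, 4.5, 6.75, 10.125, 15.1875, 22.78125]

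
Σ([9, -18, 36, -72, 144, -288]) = -189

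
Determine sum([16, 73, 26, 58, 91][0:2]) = 89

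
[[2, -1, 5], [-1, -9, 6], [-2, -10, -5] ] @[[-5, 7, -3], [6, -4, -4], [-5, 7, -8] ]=[[-41, 53, -42], [-79, 71, -9], [-25, -9, 86]]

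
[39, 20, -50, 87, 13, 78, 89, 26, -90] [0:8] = [39, 20, -50, 87, 13, 78, 89, 26]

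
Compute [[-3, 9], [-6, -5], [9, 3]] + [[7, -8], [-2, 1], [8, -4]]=[[4, 1], [-8, -4], [17, -1]]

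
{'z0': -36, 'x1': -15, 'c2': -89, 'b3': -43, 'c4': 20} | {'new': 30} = {'z0': -36, 'x1': -15, 'c2': -89, 'b3': -43, 'c4': 20, 'new': 30}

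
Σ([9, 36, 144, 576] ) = 9 + 36 + 144 + 576
= 765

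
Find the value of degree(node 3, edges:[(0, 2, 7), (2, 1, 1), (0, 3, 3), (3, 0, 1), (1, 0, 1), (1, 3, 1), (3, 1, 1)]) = 4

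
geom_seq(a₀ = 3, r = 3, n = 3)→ [3, 9, 27]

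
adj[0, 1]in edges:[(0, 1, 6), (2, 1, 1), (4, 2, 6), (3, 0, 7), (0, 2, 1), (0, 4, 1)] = 6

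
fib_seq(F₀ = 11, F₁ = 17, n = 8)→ F_2 = F_1 + F_0 = 28
F_3 = F_2 + F_1 = 45
F_4 = F_3 + F_2 = 73
...
= [11, 17, 28, 45, 73, 118, 191, 309]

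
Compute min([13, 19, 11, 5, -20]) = -20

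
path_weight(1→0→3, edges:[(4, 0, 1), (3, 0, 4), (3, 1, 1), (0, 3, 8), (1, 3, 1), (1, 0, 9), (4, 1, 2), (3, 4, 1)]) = w(1→0)=9 + w(0→3)=8
= 17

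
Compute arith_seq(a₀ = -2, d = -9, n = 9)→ [-2, -11, -20, -29, -38, -47, -56, -65, -74]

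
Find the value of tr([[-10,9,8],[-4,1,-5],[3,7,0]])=diagonal: (-10) + 1 + 0
= -9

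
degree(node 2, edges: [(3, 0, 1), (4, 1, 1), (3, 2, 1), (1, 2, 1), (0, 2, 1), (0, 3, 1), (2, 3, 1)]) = incident: (3,2), (1,2), (0,2), (2,3)
= 4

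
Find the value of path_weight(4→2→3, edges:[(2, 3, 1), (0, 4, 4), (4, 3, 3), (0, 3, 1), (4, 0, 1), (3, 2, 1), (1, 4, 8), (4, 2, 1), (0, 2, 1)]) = 2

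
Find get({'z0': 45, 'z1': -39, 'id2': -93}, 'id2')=-93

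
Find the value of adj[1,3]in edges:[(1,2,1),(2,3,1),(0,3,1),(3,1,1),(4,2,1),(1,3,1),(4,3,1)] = 1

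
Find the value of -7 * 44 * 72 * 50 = -1108800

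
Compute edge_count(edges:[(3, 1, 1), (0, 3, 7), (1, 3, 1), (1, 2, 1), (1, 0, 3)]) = 5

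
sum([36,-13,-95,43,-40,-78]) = -147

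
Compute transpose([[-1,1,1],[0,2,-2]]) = [[-1, 0], [1, 2], [1, -2]]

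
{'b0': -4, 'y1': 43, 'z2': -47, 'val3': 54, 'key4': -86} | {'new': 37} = {'b0': -4, 'y1': 43, 'z2': -47, 'val3': 54, 'key4': -86, 'new': 37}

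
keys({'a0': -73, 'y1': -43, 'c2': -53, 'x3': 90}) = ['a0', 'y1', 'c2', 'x3']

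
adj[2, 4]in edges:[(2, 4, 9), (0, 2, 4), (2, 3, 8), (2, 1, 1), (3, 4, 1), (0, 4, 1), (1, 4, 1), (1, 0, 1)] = 9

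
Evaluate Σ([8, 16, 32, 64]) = 120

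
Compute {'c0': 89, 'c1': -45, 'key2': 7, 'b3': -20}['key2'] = 7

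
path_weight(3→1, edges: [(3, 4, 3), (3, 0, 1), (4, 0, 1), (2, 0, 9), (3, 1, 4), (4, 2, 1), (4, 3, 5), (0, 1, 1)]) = w(3→1)=4
= 4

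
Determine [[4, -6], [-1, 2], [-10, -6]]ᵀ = [[4, -1, -10], [-6, 2, -6]]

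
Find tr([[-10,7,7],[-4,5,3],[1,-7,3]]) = diagonal: (-10) + 5 + 3
= -2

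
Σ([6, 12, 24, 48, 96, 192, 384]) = 762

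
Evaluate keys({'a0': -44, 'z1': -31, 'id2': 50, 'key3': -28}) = ['a0', 'z1', 'id2', 'key3']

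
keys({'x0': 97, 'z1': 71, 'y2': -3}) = ['x0', 'z1', 'y2']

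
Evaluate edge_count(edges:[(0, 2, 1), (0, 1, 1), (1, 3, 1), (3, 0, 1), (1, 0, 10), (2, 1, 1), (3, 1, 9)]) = 7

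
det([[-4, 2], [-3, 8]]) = -26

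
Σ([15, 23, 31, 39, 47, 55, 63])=15 + 23 + 31 + 39 + 47 + 55 + 63
= 273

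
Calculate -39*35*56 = -76440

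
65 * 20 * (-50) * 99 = -6435000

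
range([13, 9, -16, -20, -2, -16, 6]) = 33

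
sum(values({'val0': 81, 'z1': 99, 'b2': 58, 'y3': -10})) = 81 + 99 + 58 + (-10)
= 228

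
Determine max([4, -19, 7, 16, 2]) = 16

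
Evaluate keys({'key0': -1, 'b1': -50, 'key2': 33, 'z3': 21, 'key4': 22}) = ['key0', 'b1', 'key2', 'z3', 'key4']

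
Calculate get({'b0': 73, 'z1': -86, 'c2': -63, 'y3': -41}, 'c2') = -63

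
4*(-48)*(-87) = 16704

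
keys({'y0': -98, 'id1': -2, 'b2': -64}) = ['y0', 'id1', 'b2']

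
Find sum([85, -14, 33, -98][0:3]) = slice → [85, -14, 33]
85 + (-14) + 33
= 104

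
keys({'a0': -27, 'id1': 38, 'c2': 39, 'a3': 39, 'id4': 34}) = ['a0', 'id1', 'c2', 'a3', 'id4']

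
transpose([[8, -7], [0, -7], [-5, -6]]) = [[8, 0, -5], [-7, -7, -6]]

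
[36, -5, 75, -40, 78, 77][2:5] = [75, -40, 78]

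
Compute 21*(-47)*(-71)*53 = 3714081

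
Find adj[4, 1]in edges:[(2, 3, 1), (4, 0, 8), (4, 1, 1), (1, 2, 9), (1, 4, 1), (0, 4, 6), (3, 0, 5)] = 1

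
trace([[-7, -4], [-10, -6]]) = diagonal: (-7) + (-6)
= -13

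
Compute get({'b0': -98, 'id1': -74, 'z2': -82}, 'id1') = -74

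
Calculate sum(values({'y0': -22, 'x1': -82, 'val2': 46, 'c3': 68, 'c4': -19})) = -9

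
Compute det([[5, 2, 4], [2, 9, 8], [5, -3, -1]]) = -45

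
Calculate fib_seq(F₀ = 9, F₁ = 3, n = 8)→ F_2 = F_1 + F_0 = 12
F_3 = F_2 + F_1 = 15
F_4 = F_3 + F_2 = 27
...
= [9, 3, 12, 15, 27, 42, 69, 111]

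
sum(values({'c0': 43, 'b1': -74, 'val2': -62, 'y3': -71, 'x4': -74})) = 43 + (-74) + (-62) + (-71) + (-74)
= -238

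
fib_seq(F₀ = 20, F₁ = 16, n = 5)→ [20, 16, 36, 52, 88]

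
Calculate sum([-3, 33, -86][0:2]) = slice → [-3, 33]
(-3) + 33
= 30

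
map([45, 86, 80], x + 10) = [55, 96, 90]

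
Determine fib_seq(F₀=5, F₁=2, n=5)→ F_2 = F_1 + F_0 = 7
F_3 = F_2 + F_1 = 9
F_4 = F_3 + F_2 = 16
= [5, 2, 7, 9, 16]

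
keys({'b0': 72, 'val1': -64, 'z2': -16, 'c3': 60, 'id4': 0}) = ['b0', 'val1', 'z2', 'c3', 'id4']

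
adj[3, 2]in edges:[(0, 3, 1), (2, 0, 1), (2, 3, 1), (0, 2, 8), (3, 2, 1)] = 1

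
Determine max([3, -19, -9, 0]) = 3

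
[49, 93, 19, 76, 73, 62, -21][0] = 49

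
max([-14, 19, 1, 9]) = 19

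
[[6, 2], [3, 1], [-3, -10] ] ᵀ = [[6, 3, -3], [2, 1, -10]]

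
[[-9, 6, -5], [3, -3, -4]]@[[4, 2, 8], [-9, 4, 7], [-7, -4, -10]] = [[-55, 26, 20], [67, 10, 43]]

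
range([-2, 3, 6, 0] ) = 8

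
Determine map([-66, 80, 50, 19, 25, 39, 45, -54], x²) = [4356, 6400, 2500, 361, 625, 1521, 2025, 2916]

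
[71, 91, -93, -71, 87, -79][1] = 91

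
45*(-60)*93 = -251100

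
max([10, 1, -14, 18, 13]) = 18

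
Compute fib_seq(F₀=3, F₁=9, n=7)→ [3, 9, 12, 21, 33, 54, 87]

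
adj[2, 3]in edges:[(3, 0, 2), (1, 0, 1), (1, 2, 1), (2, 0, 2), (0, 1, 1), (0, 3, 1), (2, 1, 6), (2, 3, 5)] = 5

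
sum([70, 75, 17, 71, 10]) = 243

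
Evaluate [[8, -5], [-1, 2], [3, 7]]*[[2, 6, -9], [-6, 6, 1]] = C[0][0] = (8)*(2) + (-5)*(-6) = 46
C[0][1] = (8)*(6) + (-5)*(6) = 18
C[0][2] = (8)*(-9) + (-5)*(1) = -77
C[1][0] = (-1)*(2) + (2)*(-6) = -14
C[1][1] = (-1)*(6) + (2)*(6) = 6
C[1][2] = (-1)*(-9) + (2)*(1) = 11
... (3 more cells)
= [[46, 18, -77], [-14, 6, 11], [-36, 60, -20]]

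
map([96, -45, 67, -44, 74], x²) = (96)²=9216, (-45)²=2025, (67)²=4489, (-44)²=1936, (74)²=5476
= [9216, 2025, 4489, 1936, 5476]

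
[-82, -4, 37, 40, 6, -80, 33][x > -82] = keep x where x > -82: -82✗, -4✓, 37✓, 40✓, 6✓, -80✓, 33✓
= [-4, 37, 40, 6, -80, 33]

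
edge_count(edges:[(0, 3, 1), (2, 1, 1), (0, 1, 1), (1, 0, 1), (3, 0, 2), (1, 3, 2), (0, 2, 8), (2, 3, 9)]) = 8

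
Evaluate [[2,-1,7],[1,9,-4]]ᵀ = [[2, 1], [-1, 9], [7, -4]]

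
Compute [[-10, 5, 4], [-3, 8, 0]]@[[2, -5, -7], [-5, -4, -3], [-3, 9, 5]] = [[-57, 66, 75], [-46, -17, -3]]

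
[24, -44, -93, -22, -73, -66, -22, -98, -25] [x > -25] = [24, -22, -22]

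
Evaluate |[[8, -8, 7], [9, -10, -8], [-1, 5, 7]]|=(1)*(8)*det([[-10, -8], [5, 7]]) + (-1)*(-8)*det([[9, -8], [-1, 7]]) + (1)*(7)*det([[9, -10], [-1, 5]])
= -240 + 440 + 245
= 445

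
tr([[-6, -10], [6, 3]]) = diagonal: (-6) + 3
= -3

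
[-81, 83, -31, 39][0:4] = [-81, 83, -31, 39]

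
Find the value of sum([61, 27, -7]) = 81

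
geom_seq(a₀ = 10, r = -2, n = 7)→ a_0 = 10*(-2)^0 = 10
a_1 = 10*(-2)^1 = -20
a_2 = 10*(-2)^2 = 40
...
= [10, -20, 40, -80, 160, -320, 640]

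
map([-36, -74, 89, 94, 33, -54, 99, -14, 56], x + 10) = [-26, -64, 99, 104, 43, -44, 109, -4, 66]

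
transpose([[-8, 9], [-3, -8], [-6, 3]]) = [[-8, -3, -6], [9, -8, 3]]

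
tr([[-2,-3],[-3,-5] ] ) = -7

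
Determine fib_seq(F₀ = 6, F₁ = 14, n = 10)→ F_2 = F_1 + F_0 = 20
F_3 = F_2 + F_1 = 34
F_4 = F_3 + F_2 = 54
...
= [6, 14, 20, 34, 54, 88, 142, 230, 372, 602]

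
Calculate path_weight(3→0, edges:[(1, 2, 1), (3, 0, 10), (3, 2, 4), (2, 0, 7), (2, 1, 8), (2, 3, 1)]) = 10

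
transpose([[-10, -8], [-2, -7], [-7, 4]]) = [[-10, -2, -7], [-8, -7, 4]]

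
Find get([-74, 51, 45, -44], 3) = -44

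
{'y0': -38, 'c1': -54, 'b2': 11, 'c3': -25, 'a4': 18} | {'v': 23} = {'y0': -38, 'c1': -54, 'b2': 11, 'c3': -25, 'a4': 18, 'v': 23}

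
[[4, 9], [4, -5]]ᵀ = [[4, 4], [9, -5]]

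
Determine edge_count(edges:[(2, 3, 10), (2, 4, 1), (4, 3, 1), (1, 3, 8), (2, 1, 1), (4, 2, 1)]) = 6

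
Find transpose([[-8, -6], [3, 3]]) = [[-8, 3], [-6, 3]]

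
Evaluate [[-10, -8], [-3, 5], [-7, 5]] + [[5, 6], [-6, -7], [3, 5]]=[[-5, -2], [-9, -2], [-4, 10]]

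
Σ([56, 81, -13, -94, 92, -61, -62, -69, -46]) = -116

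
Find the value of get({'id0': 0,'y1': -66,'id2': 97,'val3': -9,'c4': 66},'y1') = -66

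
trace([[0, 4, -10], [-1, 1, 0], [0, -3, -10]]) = diagonal: 0 + 1 + (-10)
= -9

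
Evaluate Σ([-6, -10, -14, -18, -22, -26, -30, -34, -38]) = -198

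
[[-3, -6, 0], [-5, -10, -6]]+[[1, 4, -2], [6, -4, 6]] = [[-2, -2, -2], [1, -14, 0]]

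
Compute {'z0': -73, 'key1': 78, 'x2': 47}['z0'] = -73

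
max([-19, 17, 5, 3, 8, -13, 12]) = 17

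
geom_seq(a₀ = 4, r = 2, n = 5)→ a_0 = 4*2^0 = 4
a_1 = 4*2^1 = 8
a_2 = 4*2^2 = 16
...
= [4, 8, 16, 32, 64]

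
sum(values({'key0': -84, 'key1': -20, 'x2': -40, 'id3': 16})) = (-84) + (-20) + (-40) + 16
= -128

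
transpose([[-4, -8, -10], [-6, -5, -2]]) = [[-4, -6], [-8, -5], [-10, -2]]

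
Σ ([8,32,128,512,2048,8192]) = 8 + 32 + 128 + 512 + 2048 + 8192
= 10920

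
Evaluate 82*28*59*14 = 1896496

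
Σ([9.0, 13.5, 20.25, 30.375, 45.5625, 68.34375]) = 9.0 + 13.5 + 20.25 + 30.375 + 45.5625 + 68.34375
= 187.03125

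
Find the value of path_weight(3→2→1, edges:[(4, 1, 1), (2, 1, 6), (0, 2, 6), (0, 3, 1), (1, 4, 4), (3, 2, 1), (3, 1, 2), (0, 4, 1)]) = w(3→2)=1 + w(2→1)=6
= 7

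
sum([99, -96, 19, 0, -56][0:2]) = 3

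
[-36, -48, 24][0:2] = [-36, -48]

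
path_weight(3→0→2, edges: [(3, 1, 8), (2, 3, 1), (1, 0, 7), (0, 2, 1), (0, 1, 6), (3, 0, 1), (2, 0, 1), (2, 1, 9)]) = 2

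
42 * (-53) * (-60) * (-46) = -6143760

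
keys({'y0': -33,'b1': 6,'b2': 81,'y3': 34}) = ['y0', 'b1', 'b2', 'y3']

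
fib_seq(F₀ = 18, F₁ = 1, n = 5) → [18, 1, 19, 20, 39]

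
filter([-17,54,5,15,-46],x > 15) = keep x where x > 15: -17✗, 54✓, 5✗, 15✗, -46✗
= [54]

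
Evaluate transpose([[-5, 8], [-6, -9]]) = [[-5, -6], [8, -9]]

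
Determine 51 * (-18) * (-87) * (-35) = -2795310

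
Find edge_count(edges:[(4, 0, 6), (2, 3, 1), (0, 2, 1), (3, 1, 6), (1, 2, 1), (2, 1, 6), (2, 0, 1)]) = 7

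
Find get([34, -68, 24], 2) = 24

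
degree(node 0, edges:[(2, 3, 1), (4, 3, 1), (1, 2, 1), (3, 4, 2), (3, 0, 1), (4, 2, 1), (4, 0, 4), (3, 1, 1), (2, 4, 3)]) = 2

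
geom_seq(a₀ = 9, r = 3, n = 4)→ [9, 27, 81, 243]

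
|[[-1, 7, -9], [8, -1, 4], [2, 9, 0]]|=-574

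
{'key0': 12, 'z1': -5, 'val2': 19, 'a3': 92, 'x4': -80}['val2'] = 19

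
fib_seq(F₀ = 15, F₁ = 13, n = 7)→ [15, 13, 28, 41, 69, 110, 179]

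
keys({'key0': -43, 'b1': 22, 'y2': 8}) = ['key0', 'b1', 'y2']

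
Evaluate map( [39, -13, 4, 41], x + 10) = 39+10=49, -13+10=-3, 4+10=14, 41+10=51
= [49, -3, 14, 51]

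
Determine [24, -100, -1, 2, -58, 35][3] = 2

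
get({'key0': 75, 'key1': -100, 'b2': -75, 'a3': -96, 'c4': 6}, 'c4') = 6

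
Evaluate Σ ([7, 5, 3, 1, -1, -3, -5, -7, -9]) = -9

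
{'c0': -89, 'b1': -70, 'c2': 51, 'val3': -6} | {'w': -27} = {'c0': -89, 'b1': -70, 'c2': 51, 'val3': -6, 'w': -27}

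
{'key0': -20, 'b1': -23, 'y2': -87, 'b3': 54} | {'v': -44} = {'key0': -20, 'b1': -23, 'y2': -87, 'b3': 54, 'v': -44}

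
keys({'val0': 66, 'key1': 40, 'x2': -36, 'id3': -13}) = ['val0', 'key1', 'x2', 'id3']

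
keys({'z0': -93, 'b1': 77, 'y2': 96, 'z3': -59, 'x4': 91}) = ['z0', 'b1', 'y2', 'z3', 'x4']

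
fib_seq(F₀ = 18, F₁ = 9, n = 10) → [18, 9, 27, 36, 63, 99, 162, 261, 423, 684]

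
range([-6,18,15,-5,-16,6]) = 34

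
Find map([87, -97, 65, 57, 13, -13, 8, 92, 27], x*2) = [174, -194, 130, 114, 26, -26, 16, 184, 54]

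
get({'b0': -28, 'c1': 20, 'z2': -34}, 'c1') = 20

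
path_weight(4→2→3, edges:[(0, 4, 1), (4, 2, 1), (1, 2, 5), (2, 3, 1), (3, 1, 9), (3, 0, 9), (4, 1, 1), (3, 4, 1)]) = 2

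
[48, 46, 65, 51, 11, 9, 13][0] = 48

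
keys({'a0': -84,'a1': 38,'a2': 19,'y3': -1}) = ['a0', 'a1', 'a2', 'y3']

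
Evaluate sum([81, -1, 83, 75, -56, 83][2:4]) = 158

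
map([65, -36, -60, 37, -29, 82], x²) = (65)²=4225, (-36)²=1296, (-60)²=3600, (37)²=1369, (-29)²=841, (82)²=6724
= [4225, 1296, 3600, 1369, 841, 6724]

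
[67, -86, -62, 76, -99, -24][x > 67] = [76]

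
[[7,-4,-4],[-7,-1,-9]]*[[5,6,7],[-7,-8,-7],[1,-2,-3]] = [[59, 82, 89], [-37, -16, -15]]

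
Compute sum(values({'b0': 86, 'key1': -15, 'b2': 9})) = 86 + (-15) + 9
= 80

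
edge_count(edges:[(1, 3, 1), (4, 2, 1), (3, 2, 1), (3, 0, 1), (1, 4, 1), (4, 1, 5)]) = 6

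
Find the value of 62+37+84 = 183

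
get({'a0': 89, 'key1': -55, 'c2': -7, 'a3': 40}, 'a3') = 40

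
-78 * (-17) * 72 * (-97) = -9260784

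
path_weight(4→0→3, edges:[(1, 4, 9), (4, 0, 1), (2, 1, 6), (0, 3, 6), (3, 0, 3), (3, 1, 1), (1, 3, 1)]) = 7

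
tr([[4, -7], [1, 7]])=diagonal: 4 + 7
= 11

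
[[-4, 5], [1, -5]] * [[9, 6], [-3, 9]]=[[-51, 21], [24, -39]]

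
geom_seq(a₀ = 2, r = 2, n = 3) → [2, 4, 8]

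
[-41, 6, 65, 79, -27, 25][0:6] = [-41, 6, 65, 79, -27, 25]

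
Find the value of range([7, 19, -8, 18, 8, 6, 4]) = 27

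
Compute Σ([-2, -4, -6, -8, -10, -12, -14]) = -56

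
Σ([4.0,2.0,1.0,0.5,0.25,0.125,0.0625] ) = 4.0 + 2.0 + 1.0 + 0.5 + 0.25 + 0.125 + 0.0625
= 7.9375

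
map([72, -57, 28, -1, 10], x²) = (72)²=5184, (-57)²=3249, (28)²=784, (-1)²=1, (10)²=100
= [5184, 3249, 784, 1, 100]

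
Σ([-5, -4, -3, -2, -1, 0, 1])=(-5) + (-4) + (-3) + (-2) + (-1) + 0 + 1
= -14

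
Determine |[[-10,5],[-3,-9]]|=105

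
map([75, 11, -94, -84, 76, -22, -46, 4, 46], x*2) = [150, 22, -188, -168, 152, -44, -92, 8, 92]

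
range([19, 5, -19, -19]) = 38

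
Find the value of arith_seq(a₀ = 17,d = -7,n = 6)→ a_0 = 17 + 0*-7 = 17
a_1 = 17 + 1*-7 = 10
a_2 = 17 + 2*-7 = 3
...
= [17, 10, 3, -4, -11, -18]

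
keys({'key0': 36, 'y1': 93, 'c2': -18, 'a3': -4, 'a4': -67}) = ['key0', 'y1', 'c2', 'a3', 'a4']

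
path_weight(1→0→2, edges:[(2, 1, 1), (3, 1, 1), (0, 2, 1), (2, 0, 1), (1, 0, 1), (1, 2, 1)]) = w(1→0)=1 + w(0→2)=1
= 2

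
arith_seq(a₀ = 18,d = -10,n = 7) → [18, 8, -2, -12, -22, -32, -42]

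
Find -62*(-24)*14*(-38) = -791616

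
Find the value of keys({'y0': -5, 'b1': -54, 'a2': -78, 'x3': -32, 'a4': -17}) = ['y0', 'b1', 'a2', 'x3', 'a4']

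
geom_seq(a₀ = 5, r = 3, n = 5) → [5, 15, 45, 135, 405]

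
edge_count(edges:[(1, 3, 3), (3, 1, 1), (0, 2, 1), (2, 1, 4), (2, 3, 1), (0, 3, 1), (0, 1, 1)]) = 7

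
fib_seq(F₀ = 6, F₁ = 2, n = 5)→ [6, 2, 8, 10, 18]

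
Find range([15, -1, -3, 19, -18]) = 37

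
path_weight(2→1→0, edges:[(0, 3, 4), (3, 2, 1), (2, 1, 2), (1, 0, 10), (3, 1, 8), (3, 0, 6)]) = w(2→1)=2 + w(1→0)=10
= 12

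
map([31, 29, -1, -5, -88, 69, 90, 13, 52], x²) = [961, 841, 1, 25, 7744, 4761, 8100, 169, 2704]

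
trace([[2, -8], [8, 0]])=2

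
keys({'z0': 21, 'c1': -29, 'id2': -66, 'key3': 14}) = ['z0', 'c1', 'id2', 'key3']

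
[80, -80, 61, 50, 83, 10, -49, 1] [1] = -80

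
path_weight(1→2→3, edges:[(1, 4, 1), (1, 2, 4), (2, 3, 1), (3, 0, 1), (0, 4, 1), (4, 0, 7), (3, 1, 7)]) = 5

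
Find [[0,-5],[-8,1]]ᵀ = [[0, -8], [-5, 1]]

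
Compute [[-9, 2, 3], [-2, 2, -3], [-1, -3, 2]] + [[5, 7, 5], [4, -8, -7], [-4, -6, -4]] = [[-4, 9, 8], [2, -6, -10], [-5, -9, -2]]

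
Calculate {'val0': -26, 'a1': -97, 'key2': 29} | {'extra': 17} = {'val0': -26, 'a1': -97, 'key2': 29, 'extra': 17}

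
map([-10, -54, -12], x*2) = [-20, -108, -24]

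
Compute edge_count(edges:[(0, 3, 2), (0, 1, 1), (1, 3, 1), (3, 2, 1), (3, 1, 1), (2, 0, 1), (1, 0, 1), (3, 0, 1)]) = 8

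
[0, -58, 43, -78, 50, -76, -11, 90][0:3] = [0, -58, 43]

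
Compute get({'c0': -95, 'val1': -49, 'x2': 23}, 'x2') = 23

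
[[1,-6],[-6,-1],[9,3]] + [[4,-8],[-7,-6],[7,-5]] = [[5, -14], [-13, -7], [16, -2]]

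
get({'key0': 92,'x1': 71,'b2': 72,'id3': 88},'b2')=72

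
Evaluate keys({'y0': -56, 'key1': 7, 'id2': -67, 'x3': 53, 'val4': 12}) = ['y0', 'key1', 'id2', 'x3', 'val4']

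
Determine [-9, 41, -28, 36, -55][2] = -28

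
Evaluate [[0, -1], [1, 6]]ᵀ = [[0, 1], [-1, 6]]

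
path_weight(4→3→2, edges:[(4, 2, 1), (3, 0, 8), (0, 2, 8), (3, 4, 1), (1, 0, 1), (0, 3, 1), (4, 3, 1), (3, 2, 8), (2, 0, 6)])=9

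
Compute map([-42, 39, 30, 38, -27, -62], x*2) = -42*2=-84, 39*2=78, 30*2=60, 38*2=76, -27*2=-54, -62*2=-124
= [-84, 78, 60, 76, -54, -124]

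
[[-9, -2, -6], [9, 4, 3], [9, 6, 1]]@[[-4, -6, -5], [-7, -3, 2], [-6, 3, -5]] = [[86, 42, 71], [-82, -57, -52], [-84, -69, -38]]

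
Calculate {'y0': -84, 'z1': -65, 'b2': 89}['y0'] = -84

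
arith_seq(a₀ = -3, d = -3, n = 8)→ a_0 = -3 + 0*-3 = -3
a_1 = -3 + 1*-3 = -6
a_2 = -3 + 2*-3 = -9
...
= [-3, -6, -9, -12, -15, -18, -21, -24]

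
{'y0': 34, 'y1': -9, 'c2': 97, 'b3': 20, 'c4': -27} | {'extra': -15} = {'y0': 34, 'y1': -9, 'c2': 97, 'b3': 20, 'c4': -27, 'extra': -15}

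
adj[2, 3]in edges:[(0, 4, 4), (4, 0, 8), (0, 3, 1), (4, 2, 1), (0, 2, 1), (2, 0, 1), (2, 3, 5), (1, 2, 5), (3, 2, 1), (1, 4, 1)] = 5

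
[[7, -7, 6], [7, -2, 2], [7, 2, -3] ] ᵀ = [[7, 7, 7], [-7, -2, 2], [6, 2, -3]]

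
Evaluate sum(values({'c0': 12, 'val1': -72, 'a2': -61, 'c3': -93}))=12 + (-72) + (-61) + (-93)
= -214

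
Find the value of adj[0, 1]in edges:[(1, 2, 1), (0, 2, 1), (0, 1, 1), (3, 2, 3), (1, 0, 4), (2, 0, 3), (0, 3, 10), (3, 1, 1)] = 1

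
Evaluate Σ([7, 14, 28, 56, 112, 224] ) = 7 + 14 + 28 + 56 + 112 + 224
= 441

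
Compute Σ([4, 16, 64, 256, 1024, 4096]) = 5460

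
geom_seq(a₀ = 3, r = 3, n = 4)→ a_0 = 3*3^0 = 3
a_1 = 3*3^1 = 9
a_2 = 3*3^2 = 27
...
= [3, 9, 27, 81]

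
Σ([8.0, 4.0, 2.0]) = 14.0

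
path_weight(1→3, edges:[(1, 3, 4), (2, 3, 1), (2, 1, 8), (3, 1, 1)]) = w(1→3)=4
= 4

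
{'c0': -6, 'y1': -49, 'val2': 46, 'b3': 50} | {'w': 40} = {'c0': -6, 'y1': -49, 'val2': 46, 'b3': 50, 'w': 40}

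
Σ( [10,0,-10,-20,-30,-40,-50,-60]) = -200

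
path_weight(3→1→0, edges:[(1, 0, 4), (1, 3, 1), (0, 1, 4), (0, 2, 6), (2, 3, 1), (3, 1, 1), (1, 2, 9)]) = w(3→1)=1 + w(1→0)=4
= 5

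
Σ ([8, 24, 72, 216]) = 8 + 24 + 72 + 216
= 320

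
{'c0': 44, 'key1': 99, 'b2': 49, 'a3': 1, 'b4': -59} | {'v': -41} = {'c0': 44, 'key1': 99, 'b2': 49, 'a3': 1, 'b4': -59, 'v': -41}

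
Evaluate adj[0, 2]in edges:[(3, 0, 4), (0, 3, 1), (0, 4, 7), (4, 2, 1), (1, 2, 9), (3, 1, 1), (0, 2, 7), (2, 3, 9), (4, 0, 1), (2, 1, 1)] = 7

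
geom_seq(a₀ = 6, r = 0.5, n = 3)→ a_0 = 6*0.5^0 = 6.0
a_1 = 6*0.5^1 = 3.0
a_2 = 6*0.5^2 = 1.5
= [6.0, 3.0, 1.5]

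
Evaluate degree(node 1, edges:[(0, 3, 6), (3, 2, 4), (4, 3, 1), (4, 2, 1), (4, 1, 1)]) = 1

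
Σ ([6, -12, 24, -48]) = 6 + -12 + 24 + -48
= -30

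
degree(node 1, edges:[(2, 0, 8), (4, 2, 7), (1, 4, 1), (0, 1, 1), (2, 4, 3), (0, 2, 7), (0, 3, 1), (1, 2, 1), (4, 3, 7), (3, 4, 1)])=3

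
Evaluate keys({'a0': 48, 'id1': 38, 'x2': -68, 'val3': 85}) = ['a0', 'id1', 'x2', 'val3']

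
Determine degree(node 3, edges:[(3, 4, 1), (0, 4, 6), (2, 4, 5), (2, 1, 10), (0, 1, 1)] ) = incident: (3,4)
= 1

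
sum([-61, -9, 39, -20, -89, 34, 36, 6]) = (-61) + (-9) + 39 + (-20) + (-89) + 34 + 36 + 6
= -64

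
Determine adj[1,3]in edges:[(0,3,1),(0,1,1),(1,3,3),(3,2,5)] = 3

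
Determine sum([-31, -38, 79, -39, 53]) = 24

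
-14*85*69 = -82110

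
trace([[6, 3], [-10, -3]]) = diagonal: 6 + (-3)
= 3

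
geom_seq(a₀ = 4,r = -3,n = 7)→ [4, -12, 36, -108, 324, -972, 2916]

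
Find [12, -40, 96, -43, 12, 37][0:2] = [12, -40]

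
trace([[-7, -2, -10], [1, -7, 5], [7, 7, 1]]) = diagonal: (-7) + (-7) + 1
= -13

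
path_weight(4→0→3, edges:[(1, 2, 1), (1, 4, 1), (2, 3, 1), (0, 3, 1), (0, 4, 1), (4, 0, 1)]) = w(4→0)=1 + w(0→3)=1
= 2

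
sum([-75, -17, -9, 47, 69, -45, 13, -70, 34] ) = -53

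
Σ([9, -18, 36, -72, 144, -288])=9 + -18 + 36 + -72 + 144 + -288
= -189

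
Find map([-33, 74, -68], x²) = (-33)²=1089, (74)²=5476, (-68)²=4624
= [1089, 5476, 4624]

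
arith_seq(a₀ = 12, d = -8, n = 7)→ a_0 = 12 + 0*-8 = 12
a_1 = 12 + 1*-8 = 4
a_2 = 12 + 2*-8 = -4
...
= [12, 4, -4, -12, -20, -28, -36]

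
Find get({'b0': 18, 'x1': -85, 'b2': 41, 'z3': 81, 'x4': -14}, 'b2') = 41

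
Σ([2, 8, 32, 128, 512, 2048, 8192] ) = 10922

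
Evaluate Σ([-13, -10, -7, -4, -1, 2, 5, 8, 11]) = -9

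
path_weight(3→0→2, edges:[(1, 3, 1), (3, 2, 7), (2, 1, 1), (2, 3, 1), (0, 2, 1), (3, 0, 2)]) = 3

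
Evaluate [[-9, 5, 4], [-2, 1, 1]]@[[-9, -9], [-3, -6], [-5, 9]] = [[46, 87], [10, 21]]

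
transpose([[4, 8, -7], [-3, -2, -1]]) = [[4, -3], [8, -2], [-7, -1]]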